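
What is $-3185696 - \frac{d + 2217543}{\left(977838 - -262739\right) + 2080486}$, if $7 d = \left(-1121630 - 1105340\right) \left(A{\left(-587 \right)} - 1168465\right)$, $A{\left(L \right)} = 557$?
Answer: $- \frac{10951455915071}{3321063} \approx -3.2976 \cdot 10^{6}$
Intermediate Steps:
$d = 371556582680$ ($d = \frac{\left(-1121630 - 1105340\right) \left(557 - 1168465\right)}{7} = \frac{\left(-2226970\right) \left(-1167908\right)}{7} = \frac{1}{7} \cdot 2600896078760 = 371556582680$)
$-3185696 - \frac{d + 2217543}{\left(977838 - -262739\right) + 2080486} = -3185696 - \frac{371556582680 + 2217543}{\left(977838 - -262739\right) + 2080486} = -3185696 - \frac{371558800223}{\left(977838 + 262739\right) + 2080486} = -3185696 - \frac{371558800223}{1240577 + 2080486} = -3185696 - \frac{371558800223}{3321063} = - \frac{10951455915071}{3321063}$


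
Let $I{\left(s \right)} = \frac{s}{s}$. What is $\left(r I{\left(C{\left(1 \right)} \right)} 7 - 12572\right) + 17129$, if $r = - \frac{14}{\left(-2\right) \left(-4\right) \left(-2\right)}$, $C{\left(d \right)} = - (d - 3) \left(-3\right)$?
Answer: $\frac{36505}{8} \approx 4563.1$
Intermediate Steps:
$C{\left(d \right)} = -9 + 3 d$ ($C{\left(d \right)} = - (-3 + d) \left(-3\right) = \left(3 - d\right) \left(-3\right) = -9 + 3 d$)
$I{\left(s \right)} = 1$
$r = \frac{7}{8}$ ($r = - \frac{14}{8 \left(-2\right)} = - \frac{14}{-16} = \left(-14\right) \left(- \frac{1}{16}\right) = \frac{7}{8} \approx 0.875$)
$\left(r I{\left(C{\left(1 \right)} \right)} 7 - 12572\right) + 17129 = \left(\frac{7}{8} \cdot 1 \cdot 7 - 12572\right) + 17129 = \left(\frac{7}{8} \cdot 7 - 12572\right) + 17129 = \left(\frac{49}{8} - 12572\right) + 17129 = - \frac{100527}{8} + 17129 = \frac{36505}{8}$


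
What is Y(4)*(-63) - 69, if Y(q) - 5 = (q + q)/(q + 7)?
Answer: -4728/11 ≈ -429.82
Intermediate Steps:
Y(q) = 5 + 2*q/(7 + q) (Y(q) = 5 + (q + q)/(q + 7) = 5 + (2*q)/(7 + q) = 5 + 2*q/(7 + q))
Y(4)*(-63) - 69 = (7*(5 + 4)/(7 + 4))*(-63) - 69 = (7*9/11)*(-63) - 69 = (7*(1/11)*9)*(-63) - 69 = (63/11)*(-63) - 69 = -3969/11 - 69 = -4728/11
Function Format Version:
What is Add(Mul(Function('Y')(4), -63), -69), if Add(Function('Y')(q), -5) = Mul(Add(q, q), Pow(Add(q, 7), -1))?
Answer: Rational(-4728, 11) ≈ -429.82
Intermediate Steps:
Function('Y')(q) = Add(5, Mul(2, q, Pow(Add(7, q), -1))) (Function('Y')(q) = Add(5, Mul(Add(q, q), Pow(Add(q, 7), -1))) = Add(5, Mul(Mul(2, q), Pow(Add(7, q), -1))) = Add(5, Mul(2, q, Pow(Add(7, q), -1))))
Add(Mul(Function('Y')(4), -63), -69) = Add(Mul(Mul(7, Pow(Add(7, 4), -1), Add(5, 4)), -63), -69) = Add(Mul(Mul(7, Pow(11, -1), 9), -63), -69) = Add(Mul(Mul(7, Rational(1, 11), 9), -63), -69) = Add(Mul(Rational(63, 11), -63), -69) = Add(Rational(-3969, 11), -69) = Rational(-4728, 11)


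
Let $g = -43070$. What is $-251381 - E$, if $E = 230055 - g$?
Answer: $-524506$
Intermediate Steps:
$E = 273125$ ($E = 230055 - -43070 = 230055 + 43070 = 273125$)
$-251381 - E = -251381 - 273125 = -524506$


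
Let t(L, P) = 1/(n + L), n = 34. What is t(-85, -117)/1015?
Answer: -1/51765 ≈ -1.9318e-5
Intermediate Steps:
t(L, P) = 1/(34 + L)
t(-85, -117)/1015 = 1/((34 - 85)*1015) = (1/1015)/(-51) = -1/51*1/1015 = -1/51765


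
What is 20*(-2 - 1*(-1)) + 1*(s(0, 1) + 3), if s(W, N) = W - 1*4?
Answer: -21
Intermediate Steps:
s(W, N) = -4 + W (s(W, N) = W - 4 = -4 + W)
20*(-2 - 1*(-1)) + 1*(s(0, 1) + 3) = 20*(-2 - 1*(-1)) + 1*((-4 + 0) + 3) = 20*(-2 + 1) + 1*(-4 + 3) = 20*(-1) + 1*(-1) = -20 - 1 = -21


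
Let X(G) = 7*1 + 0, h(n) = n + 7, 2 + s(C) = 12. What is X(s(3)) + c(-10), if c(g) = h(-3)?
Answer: 11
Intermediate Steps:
s(C) = 10 (s(C) = -2 + 12 = 10)
h(n) = 7 + n
X(G) = 7 (X(G) = 7 + 0 = 7)
c(g) = 4 (c(g) = 7 - 3 = 4)
X(s(3)) + c(-10) = 7 + 4 = 11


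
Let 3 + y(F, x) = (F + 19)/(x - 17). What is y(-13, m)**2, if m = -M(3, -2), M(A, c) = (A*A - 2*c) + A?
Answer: 1225/121 ≈ 10.124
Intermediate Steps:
M(A, c) = A + A**2 - 2*c (M(A, c) = (A**2 - 2*c) + A = A + A**2 - 2*c)
m = -16 (m = -(3 + 3**2 - 2*(-2)) = -(3 + 9 + 4) = -1*16 = -16)
y(F, x) = -3 + (19 + F)/(-17 + x) (y(F, x) = -3 + (F + 19)/(x - 17) = -3 + (19 + F)/(-17 + x))
y(-13, m)**2 = ((70 - 13 - 3*(-16))/(-17 - 16))**2 = ((70 - 13 + 48)/(-33))**2 = (-1/33*105)**2 = (-35/11)**2 = 1225/121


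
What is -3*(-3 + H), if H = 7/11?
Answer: 78/11 ≈ 7.0909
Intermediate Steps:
H = 7/11 (H = 7*(1/11) = 7/11 ≈ 0.63636)
-3*(-3 + H) = -3*(-3 + 7/11) = -3*(-26/11) = 78/11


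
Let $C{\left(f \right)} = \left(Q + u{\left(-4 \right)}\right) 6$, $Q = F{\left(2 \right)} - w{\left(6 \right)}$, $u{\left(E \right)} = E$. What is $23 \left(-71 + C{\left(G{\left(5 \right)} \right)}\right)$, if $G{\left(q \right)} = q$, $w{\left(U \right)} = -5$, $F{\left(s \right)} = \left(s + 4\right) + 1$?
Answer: $-529$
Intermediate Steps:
$F{\left(s \right)} = 5 + s$ ($F{\left(s \right)} = \left(4 + s\right) + 1 = 5 + s$)
$Q = 12$ ($Q = \left(5 + 2\right) - -5 = 7 + 5 = 12$)
$C{\left(f \right)} = 48$ ($C{\left(f \right)} = \left(12 - 4\right) 6 = 8 \cdot 6 = 48$)
$23 \left(-71 + C{\left(G{\left(5 \right)} \right)}\right) = 23 \left(-71 + 48\right) = 23 \left(-23\right) = -529$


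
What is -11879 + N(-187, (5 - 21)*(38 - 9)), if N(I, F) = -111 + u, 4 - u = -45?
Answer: -11941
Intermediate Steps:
u = 49 (u = 4 - 1*(-45) = 4 + 45 = 49)
N(I, F) = -62 (N(I, F) = -111 + 49 = -62)
-11879 + N(-187, (5 - 21)*(38 - 9)) = -11879 - 62 = -11941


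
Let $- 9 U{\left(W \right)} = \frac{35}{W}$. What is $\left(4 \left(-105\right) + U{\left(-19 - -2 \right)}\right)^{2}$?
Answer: $\frac{4124850625}{23409} \approx 1.7621 \cdot 10^{5}$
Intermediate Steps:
$U{\left(W \right)} = - \frac{35}{9 W}$ ($U{\left(W \right)} = - \frac{35 \frac{1}{W}}{9} = - \frac{35}{9 W}$)
$\left(4 \left(-105\right) + U{\left(-19 - -2 \right)}\right)^{2} = \left(4 \left(-105\right) - \frac{35}{9 \left(-19 - -2\right)}\right)^{2} = \left(-420 - \frac{35}{9 \left(-19 + 2\right)}\right)^{2} = \left(-420 - \frac{35}{9 \left(-17\right)}\right)^{2} = \left(-420 - - \frac{35}{153}\right)^{2} = \left(-420 + \frac{35}{153}\right)^{2} = \left(- \frac{64225}{153}\right)^{2} = \frac{4124850625}{23409}$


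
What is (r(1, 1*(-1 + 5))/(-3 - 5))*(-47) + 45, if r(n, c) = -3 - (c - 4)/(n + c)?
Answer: 219/8 ≈ 27.375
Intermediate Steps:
r(n, c) = -3 - (-4 + c)/(c + n)
(r(1, 1*(-1 + 5))/(-3 - 5))*(-47) + 45 = (((4 - 4*(-1 + 5) - 3*1)/(1*(-1 + 5) + 1))/(-3 - 5))*(-47) + 45 = (((4 - 4*4 - 3)/(1*4 + 1))/(-8))*(-47) + 45 = (((4 - 4*4 - 3)/(4 + 1))*(-1/8))*(-47) + 45 = (((4 - 16 - 3)/5)*(-1/8))*(-47) + 45 = (((1/5)*(-15))*(-1/8))*(-47) + 45 = -3*(-1/8)*(-47) + 45 = (3/8)*(-47) + 45 = -141/8 + 45 = 219/8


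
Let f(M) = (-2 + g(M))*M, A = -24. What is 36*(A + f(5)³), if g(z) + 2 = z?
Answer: 3636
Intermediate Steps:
g(z) = -2 + z
f(M) = M*(-4 + M) (f(M) = (-2 + (-2 + M))*M = (-4 + M)*M = M*(-4 + M))
36*(A + f(5)³) = 36*(-24 + (5*(-4 + 5))³) = 36*(-24 + (5*1)³) = 36*(-24 + 5³) = 36*(-24 + 125) = 36*101 = 3636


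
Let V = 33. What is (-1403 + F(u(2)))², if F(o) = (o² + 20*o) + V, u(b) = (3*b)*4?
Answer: 98596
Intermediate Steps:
u(b) = 12*b
F(o) = 33 + o² + 20*o (F(o) = (o² + 20*o) + 33 = 33 + o² + 20*o)
(-1403 + F(u(2)))² = (-1403 + (33 + (12*2)² + 20*(12*2)))² = (-1403 + (33 + 24² + 20*24))² = (-1403 + (33 + 576 + 480))² = (-1403 + 1089)² = (-314)² = 98596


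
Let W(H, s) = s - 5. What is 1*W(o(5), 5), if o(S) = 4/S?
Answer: 0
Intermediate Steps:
W(H, s) = -5 + s
1*W(o(5), 5) = 1*(-5 + 5) = 1*0 = 0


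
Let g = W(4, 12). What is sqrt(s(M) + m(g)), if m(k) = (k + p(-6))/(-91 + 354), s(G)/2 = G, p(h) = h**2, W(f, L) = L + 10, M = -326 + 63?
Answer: 2*I*sqrt(9091910)/263 ≈ 22.93*I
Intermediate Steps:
M = -263
W(f, L) = 10 + L
s(G) = 2*G
g = 22 (g = 10 + 12 = 22)
m(k) = 36/263 + k/263 (m(k) = (k + (-6)**2)/(-91 + 354) = (k + 36)/263 = (36 + k)*(1/263) = 36/263 + k/263)
sqrt(s(M) + m(g)) = sqrt(2*(-263) + (36/263 + (1/263)*22)) = sqrt(-526 + (36/263 + 22/263)) = sqrt(-526 + 58/263) = sqrt(-138280/263) = 2*I*sqrt(9091910)/263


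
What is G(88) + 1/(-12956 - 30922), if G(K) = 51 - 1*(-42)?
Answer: 4080653/43878 ≈ 93.000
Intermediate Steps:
G(K) = 93 (G(K) = 51 + 42 = 93)
G(88) + 1/(-12956 - 30922) = 93 + 1/(-12956 - 30922) = 93 + 1/(-43878) = 93 - 1/43878 = 4080653/43878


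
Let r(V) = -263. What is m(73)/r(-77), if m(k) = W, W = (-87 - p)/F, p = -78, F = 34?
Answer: 9/8942 ≈ 0.0010065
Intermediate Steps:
W = -9/34 (W = (-87 - 1*(-78))/34 = (-87 + 78)*(1/34) = -9*1/34 = -9/34 ≈ -0.26471)
m(k) = -9/34
m(73)/r(-77) = -9/34/(-263) = -9/34*(-1/263) = 9/8942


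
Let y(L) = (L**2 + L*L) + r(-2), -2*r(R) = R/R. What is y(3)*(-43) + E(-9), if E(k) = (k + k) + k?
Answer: -1559/2 ≈ -779.50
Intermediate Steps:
r(R) = -1/2 (r(R) = -R/(2*R) = -1/2*1 = -1/2)
y(L) = -1/2 + 2*L**2 (y(L) = (L**2 + L*L) - 1/2 = (L**2 + L**2) - 1/2 = 2*L**2 - 1/2 = -1/2 + 2*L**2)
E(k) = 3*k (E(k) = 2*k + k = 3*k)
y(3)*(-43) + E(-9) = (-1/2 + 2*3**2)*(-43) + 3*(-9) = (-1/2 + 2*9)*(-43) - 27 = (-1/2 + 18)*(-43) - 27 = (35/2)*(-43) - 27 = -1505/2 - 27 = -1559/2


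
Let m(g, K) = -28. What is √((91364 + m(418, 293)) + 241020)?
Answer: 2*√83089 ≈ 576.50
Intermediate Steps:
√((91364 + m(418, 293)) + 241020) = √((91364 - 28) + 241020) = √(91336 + 241020) = √332356 = 2*√83089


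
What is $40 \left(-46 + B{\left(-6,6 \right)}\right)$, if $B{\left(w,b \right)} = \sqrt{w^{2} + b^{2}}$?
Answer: $-1840 + 240 \sqrt{2} \approx -1500.6$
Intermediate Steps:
$B{\left(w,b \right)} = \sqrt{b^{2} + w^{2}}$
$40 \left(-46 + B{\left(-6,6 \right)}\right) = 40 \left(-46 + \sqrt{6^{2} + \left(-6\right)^{2}}\right) = 40 \left(-46 + \sqrt{36 + 36}\right) = 40 \left(-46 + \sqrt{72}\right) = 40 \left(-46 + 6 \sqrt{2}\right) = -1840 + 240 \sqrt{2}$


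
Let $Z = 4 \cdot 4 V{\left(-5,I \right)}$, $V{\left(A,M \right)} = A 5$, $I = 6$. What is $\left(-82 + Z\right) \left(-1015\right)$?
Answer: $489230$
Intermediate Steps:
$V{\left(A,M \right)} = 5 A$
$Z = -400$ ($Z = 4 \cdot 4 \cdot 5 \left(-5\right) = 16 \left(-25\right) = -400$)
$\left(-82 + Z\right) \left(-1015\right) = \left(-82 - 400\right) \left(-1015\right) = \left(-482\right) \left(-1015\right) = 489230$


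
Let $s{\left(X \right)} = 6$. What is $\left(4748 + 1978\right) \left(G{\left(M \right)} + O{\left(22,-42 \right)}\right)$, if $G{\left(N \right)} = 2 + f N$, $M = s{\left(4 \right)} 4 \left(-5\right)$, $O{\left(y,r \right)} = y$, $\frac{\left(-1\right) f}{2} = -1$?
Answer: $-1452816$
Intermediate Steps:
$f = 2$ ($f = \left(-2\right) \left(-1\right) = 2$)
$M = -120$ ($M = 6 \cdot 4 \left(-5\right) = 24 \left(-5\right) = -120$)
$G{\left(N \right)} = 2 + 2 N$
$\left(4748 + 1978\right) \left(G{\left(M \right)} + O{\left(22,-42 \right)}\right) = \left(4748 + 1978\right) \left(\left(2 + 2 \left(-120\right)\right) + 22\right) = 6726 \left(\left(2 - 240\right) + 22\right) = 6726 \left(-238 + 22\right) = 6726 \left(-216\right) = -1452816$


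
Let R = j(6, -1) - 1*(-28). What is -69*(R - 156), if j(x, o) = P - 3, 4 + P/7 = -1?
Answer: 11454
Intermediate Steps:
P = -35 (P = -28 + 7*(-1) = -28 - 7 = -35)
j(x, o) = -38 (j(x, o) = -35 - 3 = -38)
R = -10 (R = -38 - 1*(-28) = -38 + 28 = -10)
-69*(R - 156) = -69*(-10 - 156) = -69*(-166) = 11454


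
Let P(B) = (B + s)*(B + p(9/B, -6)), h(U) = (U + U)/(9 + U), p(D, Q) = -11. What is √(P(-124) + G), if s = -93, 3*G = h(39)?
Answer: √4218558/12 ≈ 171.16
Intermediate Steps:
h(U) = 2*U/(9 + U) (h(U) = (2*U)/(9 + U) = 2*U/(9 + U))
G = 13/24 (G = (2*39/(9 + 39))/3 = (2*39/48)/3 = (2*39*(1/48))/3 = (⅓)*(13/8) = 13/24 ≈ 0.54167)
P(B) = (-93 + B)*(-11 + B) (P(B) = (B - 93)*(B - 11) = (-93 + B)*(-11 + B))
√(P(-124) + G) = √((1023 + (-124)² - 104*(-124)) + 13/24) = √((1023 + 15376 + 12896) + 13/24) = √(29295 + 13/24) = √(703093/24) = √4218558/12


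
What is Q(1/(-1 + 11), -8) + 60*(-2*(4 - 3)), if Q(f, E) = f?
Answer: -1199/10 ≈ -119.90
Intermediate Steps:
Q(1/(-1 + 11), -8) + 60*(-2*(4 - 3)) = 1/(-1 + 11) + 60*(-2*(4 - 3)) = 1/10 + 60*(-2*1) = 1/10 + 60*(-2) = 1/10 - 120 = -1199/10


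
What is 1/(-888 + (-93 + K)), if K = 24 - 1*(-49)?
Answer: -1/908 ≈ -0.0011013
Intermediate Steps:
K = 73 (K = 24 + 49 = 73)
1/(-888 + (-93 + K)) = 1/(-888 + (-93 + 73)) = 1/(-888 - 20) = 1/(-908) = -1/908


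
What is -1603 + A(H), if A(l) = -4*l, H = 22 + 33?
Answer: -1823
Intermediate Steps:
H = 55
-1603 + A(H) = -1603 - 4*55 = -1603 - 220 = -1823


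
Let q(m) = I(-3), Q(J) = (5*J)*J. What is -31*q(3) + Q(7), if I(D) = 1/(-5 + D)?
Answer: 1991/8 ≈ 248.88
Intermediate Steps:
Q(J) = 5*J²
q(m) = -⅛ (q(m) = 1/(-5 - 3) = 1/(-8) = -⅛)
-31*q(3) + Q(7) = -31*(-⅛) + 5*7² = 31/8 + 5*49 = 31/8 + 245 = 1991/8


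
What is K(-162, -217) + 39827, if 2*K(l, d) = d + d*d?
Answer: 63263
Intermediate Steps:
K(l, d) = d/2 + d**2/2 (K(l, d) = (d + d*d)/2 = (d + d**2)/2 = d/2 + d**2/2)
K(-162, -217) + 39827 = (1/2)*(-217)*(1 - 217) + 39827 = (1/2)*(-217)*(-216) + 39827 = 23436 + 39827 = 63263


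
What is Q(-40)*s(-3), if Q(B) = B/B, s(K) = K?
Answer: -3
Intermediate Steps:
Q(B) = 1
Q(-40)*s(-3) = 1*(-3) = -3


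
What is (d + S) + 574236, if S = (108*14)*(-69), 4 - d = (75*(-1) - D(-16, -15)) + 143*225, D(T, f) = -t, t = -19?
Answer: 437831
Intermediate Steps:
D(T, f) = 19 (D(T, f) = -1*(-19) = 19)
d = -32077 (d = 4 - ((75*(-1) - 1*19) + 143*225) = 4 - ((-75 - 19) + 32175) = 4 - (-94 + 32175) = 4 - 1*32081 = 4 - 32081 = -32077)
S = -104328 (S = 1512*(-69) = -104328)
(d + S) + 574236 = (-32077 - 104328) + 574236 = -136405 + 574236 = 437831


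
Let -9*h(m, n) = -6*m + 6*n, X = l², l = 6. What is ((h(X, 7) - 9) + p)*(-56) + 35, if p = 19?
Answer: -4823/3 ≈ -1607.7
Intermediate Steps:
X = 36 (X = 6² = 36)
h(m, n) = -2*n/3 + 2*m/3 (h(m, n) = -(-6*m + 6*n)/9 = -2*n/3 + 2*m/3)
((h(X, 7) - 9) + p)*(-56) + 35 = (((-⅔*7 + (⅔)*36) - 9) + 19)*(-56) + 35 = (((-14/3 + 24) - 9) + 19)*(-56) + 35 = ((58/3 - 9) + 19)*(-56) + 35 = (31/3 + 19)*(-56) + 35 = (88/3)*(-56) + 35 = -4928/3 + 35 = -4823/3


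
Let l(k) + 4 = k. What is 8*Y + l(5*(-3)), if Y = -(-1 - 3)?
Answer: 13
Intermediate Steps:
l(k) = -4 + k
Y = 4 (Y = -1*(-4) = 4)
8*Y + l(5*(-3)) = 8*4 + (-4 + 5*(-3)) = 32 + (-4 - 15) = 32 - 19 = 13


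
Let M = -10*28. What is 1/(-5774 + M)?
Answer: -1/6054 ≈ -0.00016518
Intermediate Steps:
M = -280
1/(-5774 + M) = 1/(-5774 - 280) = 1/(-6054) = -1/6054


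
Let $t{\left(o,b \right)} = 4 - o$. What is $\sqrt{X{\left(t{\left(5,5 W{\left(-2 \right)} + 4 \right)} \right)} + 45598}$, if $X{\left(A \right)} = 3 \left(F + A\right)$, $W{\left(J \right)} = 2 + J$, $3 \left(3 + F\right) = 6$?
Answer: $2 \sqrt{11398} \approx 213.52$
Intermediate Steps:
$F = -1$ ($F = -3 + \frac{1}{3} \cdot 6 = -3 + 2 = -1$)
$X{\left(A \right)} = -3 + 3 A$ ($X{\left(A \right)} = 3 \left(-1 + A\right) = -3 + 3 A$)
$\sqrt{X{\left(t{\left(5,5 W{\left(-2 \right)} + 4 \right)} \right)} + 45598} = \sqrt{\left(-3 + 3 \left(4 - 5\right)\right) + 45598} = \sqrt{\left(-3 + 3 \left(-1\right)\right) + 45598} = \sqrt{\left(-3 - 3\right) + 45598} = \sqrt{-6 + 45598} = \sqrt{45592} = 2 \sqrt{11398}$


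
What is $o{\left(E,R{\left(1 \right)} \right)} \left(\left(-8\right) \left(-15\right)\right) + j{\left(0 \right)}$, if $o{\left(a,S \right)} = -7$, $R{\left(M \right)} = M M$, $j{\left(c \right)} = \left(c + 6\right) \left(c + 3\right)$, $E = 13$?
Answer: $-822$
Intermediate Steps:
$j{\left(c \right)} = \left(3 + c\right) \left(6 + c\right)$ ($j{\left(c \right)} = \left(6 + c\right) \left(3 + c\right) = \left(3 + c\right) \left(6 + c\right)$)
$R{\left(M \right)} = M^{2}$
$o{\left(E,R{\left(1 \right)} \right)} \left(\left(-8\right) \left(-15\right)\right) + j{\left(0 \right)} = - 7 \left(\left(-8\right) \left(-15\right)\right) + \left(18 + 0^{2} + 9 \cdot 0\right) = \left(-7\right) 120 + \left(18 + 0 + 0\right) = -840 + 18 = -822$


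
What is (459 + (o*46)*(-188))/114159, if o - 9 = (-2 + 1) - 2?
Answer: -17143/38053 ≈ -0.45050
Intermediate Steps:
o = 6 (o = 9 + ((-2 + 1) - 2) = 9 + (-1 - 2) = 9 - 3 = 6)
(459 + (o*46)*(-188))/114159 = (459 + (6*46)*(-188))/114159 = (459 + 276*(-188))*(1/114159) = (459 - 51888)*(1/114159) = -51429*1/114159 = -17143/38053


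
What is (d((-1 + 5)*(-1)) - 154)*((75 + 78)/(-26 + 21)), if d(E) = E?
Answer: 24174/5 ≈ 4834.8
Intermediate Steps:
(d((-1 + 5)*(-1)) - 154)*((75 + 78)/(-26 + 21)) = ((-1 + 5)*(-1) - 154)*((75 + 78)/(-26 + 21)) = (4*(-1) - 154)*(153/(-5)) = (-4 - 154)*(153*(-⅕)) = -158*(-153/5) = 24174/5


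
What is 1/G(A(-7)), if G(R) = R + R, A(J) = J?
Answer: -1/14 ≈ -0.071429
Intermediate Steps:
G(R) = 2*R
1/G(A(-7)) = 1/(2*(-7)) = 1/(-14) = -1/14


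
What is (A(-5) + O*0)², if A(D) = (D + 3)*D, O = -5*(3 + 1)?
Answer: 100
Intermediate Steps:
O = -20 (O = -5*4 = -20)
A(D) = D*(3 + D) (A(D) = (3 + D)*D = D*(3 + D))
(A(-5) + O*0)² = (-5*(3 - 5) - 20*0)² = (-5*(-2) + 0)² = (10 + 0)² = 10² = 100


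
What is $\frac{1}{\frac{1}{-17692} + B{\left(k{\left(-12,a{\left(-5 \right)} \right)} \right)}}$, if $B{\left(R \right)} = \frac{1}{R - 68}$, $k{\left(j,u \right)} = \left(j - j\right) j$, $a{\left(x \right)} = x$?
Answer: $- \frac{75191}{1110} \approx -67.74$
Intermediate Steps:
$k{\left(j,u \right)} = 0$ ($k{\left(j,u \right)} = 0 j = 0$)
$B{\left(R \right)} = \frac{1}{-68 + R}$
$\frac{1}{\frac{1}{-17692} + B{\left(k{\left(-12,a{\left(-5 \right)} \right)} \right)}} = \frac{1}{\frac{1}{-17692} + \frac{1}{-68 + 0}} = \frac{1}{- \frac{1}{17692} + \frac{1}{-68}} = \frac{1}{- \frac{1}{17692} - \frac{1}{68}} = \frac{1}{- \frac{1110}{75191}} = - \frac{75191}{1110}$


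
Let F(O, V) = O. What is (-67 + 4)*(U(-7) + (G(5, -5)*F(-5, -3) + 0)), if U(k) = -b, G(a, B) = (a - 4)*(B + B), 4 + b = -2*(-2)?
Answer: -3150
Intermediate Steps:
b = 0 (b = -4 - 2*(-2) = -4 + 4 = 0)
G(a, B) = 2*B*(-4 + a) (G(a, B) = (-4 + a)*(2*B) = 2*B*(-4 + a))
U(k) = 0 (U(k) = -1*0 = 0)
(-67 + 4)*(U(-7) + (G(5, -5)*F(-5, -3) + 0)) = (-67 + 4)*(0 + ((2*(-5)*(-4 + 5))*(-5) + 0)) = -63*(0 + ((2*(-5)*1)*(-5) + 0)) = -63*(0 + (-10*(-5) + 0)) = -63*(0 + (50 + 0)) = -63*(0 + 50) = -63*50 = -3150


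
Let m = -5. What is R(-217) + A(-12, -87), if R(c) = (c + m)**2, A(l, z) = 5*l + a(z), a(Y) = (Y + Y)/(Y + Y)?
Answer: 49225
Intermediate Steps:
a(Y) = 1 (a(Y) = (2*Y)/((2*Y)) = (2*Y)*(1/(2*Y)) = 1)
A(l, z) = 1 + 5*l (A(l, z) = 5*l + 1 = 1 + 5*l)
R(c) = (-5 + c)**2 (R(c) = (c - 5)**2 = (-5 + c)**2)
R(-217) + A(-12, -87) = (-5 - 217)**2 + (1 + 5*(-12)) = (-222)**2 + (1 - 60) = 49284 - 59 = 49225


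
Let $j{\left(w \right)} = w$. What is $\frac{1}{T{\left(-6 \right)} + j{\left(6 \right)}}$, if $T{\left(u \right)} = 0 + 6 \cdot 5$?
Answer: $\frac{1}{36} \approx 0.027778$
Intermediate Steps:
$T{\left(u \right)} = 30$ ($T{\left(u \right)} = 0 + 30 = 30$)
$\frac{1}{T{\left(-6 \right)} + j{\left(6 \right)}} = \frac{1}{30 + 6} = \frac{1}{36}$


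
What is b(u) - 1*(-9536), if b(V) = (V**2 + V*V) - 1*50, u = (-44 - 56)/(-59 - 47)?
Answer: 26651174/2809 ≈ 9487.8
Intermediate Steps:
u = 50/53 (u = -100/(-106) = -100*(-1/106) = 50/53 ≈ 0.94340)
b(V) = -50 + 2*V**2 (b(V) = (V**2 + V**2) - 50 = 2*V**2 - 50 = -50 + 2*V**2)
b(u) - 1*(-9536) = (-50 + 2*(50/53)**2) - 1*(-9536) = (-50 + 2*(2500/2809)) + 9536 = (-50 + 5000/2809) + 9536 = -135450/2809 + 9536 = 26651174/2809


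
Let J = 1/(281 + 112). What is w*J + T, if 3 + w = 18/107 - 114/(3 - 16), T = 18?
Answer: 3282731/182221 ≈ 18.015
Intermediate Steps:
J = 1/393 ≈ 0.0025445
w = 8259/1391 (w = -3 + (18/107 - 114/(3 - 16)) = -3 + (18*(1/107) - 114/(-13)) = -3 + (18/107 - 114*(-1/13)) = -3 + (18/107 + 114/13) = -3 + 12432/1391 = 8259/1391 ≈ 5.9375)
w*J + T = (8259/1391)*(1/393) + 18 = 2753/182221 + 18 = 3282731/182221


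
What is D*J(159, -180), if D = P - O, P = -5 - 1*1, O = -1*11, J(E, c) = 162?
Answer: 810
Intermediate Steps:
O = -11
P = -6 (P = -5 - 1 = -6)
D = 5 (D = -6 - 1*(-11) = -6 + 11 = 5)
D*J(159, -180) = 5*162 = 810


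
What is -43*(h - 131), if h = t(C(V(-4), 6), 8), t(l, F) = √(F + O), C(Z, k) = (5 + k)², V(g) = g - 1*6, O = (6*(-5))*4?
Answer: 5633 - 172*I*√7 ≈ 5633.0 - 455.07*I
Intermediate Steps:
O = -120 (O = -30*4 = -120)
V(g) = -6 + g (V(g) = g - 6 = -6 + g)
t(l, F) = √(-120 + F) (t(l, F) = √(F - 120) = √(-120 + F))
h = 4*I*√7 (h = √(-120 + 8) = √(-112) = 4*I*√7 ≈ 10.583*I)
-43*(h - 131) = -43*(4*I*√7 - 131) = -43*(-131 + 4*I*√7) = 5633 - 172*I*√7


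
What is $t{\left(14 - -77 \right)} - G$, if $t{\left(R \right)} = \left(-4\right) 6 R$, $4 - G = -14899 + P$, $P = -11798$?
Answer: $-28885$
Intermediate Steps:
$G = 26701$ ($G = 4 - \left(-14899 - 11798\right) = 4 - -26697 = 4 + 26697 = 26701$)
$t{\left(R \right)} = - 24 R$
$t{\left(14 - -77 \right)} - G = - 24 \left(14 - -77\right) - 26701 = - 24 \left(14 + 77\right) - 26701 = \left(-24\right) 91 - 26701 = -2184 - 26701 = -28885$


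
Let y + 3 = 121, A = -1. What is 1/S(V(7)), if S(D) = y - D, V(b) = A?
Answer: 1/119 ≈ 0.0084034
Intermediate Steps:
y = 118 (y = -3 + 121 = 118)
V(b) = -1
S(D) = 118 - D
1/S(V(7)) = 1/(118 - 1*(-1)) = 1/(118 + 1) = 1/119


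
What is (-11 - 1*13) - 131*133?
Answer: -17447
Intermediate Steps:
(-11 - 1*13) - 131*133 = (-11 - 13) - 17423 = -24 - 17423 = -17447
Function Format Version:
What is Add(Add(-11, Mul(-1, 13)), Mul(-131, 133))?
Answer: -17447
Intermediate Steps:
Add(Add(-11, Mul(-1, 13)), Mul(-131, 133)) = Add(Add(-11, -13), -17423) = Add(-24, -17423) = -17447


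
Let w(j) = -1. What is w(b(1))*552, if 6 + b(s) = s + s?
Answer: -552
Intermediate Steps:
b(s) = -6 + 2*s (b(s) = -6 + (s + s) = -6 + 2*s)
w(b(1))*552 = -1*552 = -552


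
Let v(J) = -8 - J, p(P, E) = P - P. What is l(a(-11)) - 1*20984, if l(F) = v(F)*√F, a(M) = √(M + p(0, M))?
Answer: -20984 - (-11)^(¼)*(8 + I*√11) ≈ -20990.0 - 14.573*I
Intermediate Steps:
p(P, E) = 0
a(M) = √M (a(M) = √(M + 0) = √M)
l(F) = √F*(-8 - F) (l(F) = (-8 - F)*√F = √F*(-8 - F))
l(a(-11)) - 1*20984 = √(√(-11))*(-8 - √(-11)) - 1*20984 = √(I*√11)*(-8 - I*√11) - 20984 = (11^(¼)*√I)*(-8 - I*√11) - 20984 = 11^(¼)*√I*(-8 - I*√11) - 20984 = -20984 + 11^(¼)*√I*(-8 - I*√11)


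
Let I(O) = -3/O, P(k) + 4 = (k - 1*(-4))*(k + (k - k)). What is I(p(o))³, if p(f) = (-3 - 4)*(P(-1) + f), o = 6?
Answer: -27/343 ≈ -0.078717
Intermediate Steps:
P(k) = -4 + k*(4 + k) (P(k) = -4 + (k - 1*(-4))*(k + (k - k)) = -4 + (k + 4)*(k + 0) = -4 + (4 + k)*k = -4 + k*(4 + k))
p(f) = 49 - 7*f (p(f) = (-3 - 4)*((-4 + (-1)² + 4*(-1)) + f) = -7*((-4 + 1 - 4) + f) = -7*(-7 + f) = 49 - 7*f)
I(p(o))³ = (-3/(49 - 7*6))³ = (-3/(49 - 42))³ = (-3/7)³ = -27/343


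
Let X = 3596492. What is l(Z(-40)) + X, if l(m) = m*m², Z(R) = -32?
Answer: 3563724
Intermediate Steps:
l(m) = m³
l(Z(-40)) + X = (-32)³ + 3596492 = -32768 + 3596492 = 3563724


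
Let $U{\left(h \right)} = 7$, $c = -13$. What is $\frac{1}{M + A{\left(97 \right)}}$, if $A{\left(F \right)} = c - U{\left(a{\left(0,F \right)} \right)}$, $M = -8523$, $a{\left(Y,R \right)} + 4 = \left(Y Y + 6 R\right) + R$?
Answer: $- \frac{1}{8543} \approx -0.00011705$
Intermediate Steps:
$a{\left(Y,R \right)} = -4 + Y^{2} + 7 R$ ($a{\left(Y,R \right)} = -4 + \left(\left(Y Y + 6 R\right) + R\right) = -4 + \left(\left(Y^{2} + 6 R\right) + R\right) = -4 + \left(Y^{2} + 7 R\right) = -4 + Y^{2} + 7 R$)
$A{\left(F \right)} = -20$ ($A{\left(F \right)} = -13 - 7 = -20$)
$\frac{1}{M + A{\left(97 \right)}} = \frac{1}{-8523 - 20} = \frac{1}{-8543} = - \frac{1}{8543}$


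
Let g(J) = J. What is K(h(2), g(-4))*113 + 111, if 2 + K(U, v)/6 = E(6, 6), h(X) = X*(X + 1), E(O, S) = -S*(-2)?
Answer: 6891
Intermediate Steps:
E(O, S) = 2*S
h(X) = X*(1 + X)
K(U, v) = 60 (K(U, v) = -12 + 6*(2*6) = -12 + 6*12 = -12 + 72 = 60)
K(h(2), g(-4))*113 + 111 = 60*113 + 111 = 6780 + 111 = 6891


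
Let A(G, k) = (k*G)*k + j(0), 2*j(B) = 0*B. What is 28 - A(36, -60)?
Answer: -129572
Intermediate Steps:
j(B) = 0 (j(B) = (0*B)/2 = (1/2)*0 = 0)
A(G, k) = G*k**2 (A(G, k) = (k*G)*k + 0 = (G*k)*k + 0 = G*k**2 + 0 = G*k**2)
28 - A(36, -60) = 28 - 36*(-60)**2 = 28 - 36*3600 = 28 - 1*129600 = 28 - 129600 = -129572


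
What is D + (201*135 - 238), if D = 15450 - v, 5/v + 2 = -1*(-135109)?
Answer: 5721376124/135107 ≈ 42347.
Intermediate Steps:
v = 5/135107 (v = 5/(-2 - 1*(-135109)) = 5/(-2 + 135109) = 5/135107 ≈ 3.7008e-5)
D = 2087403145/135107 (D = 15450 - 1*5/135107 = 15450 - 5/135107 = 2087403145/135107 ≈ 15450.)
D + (201*135 - 238) = 2087403145/135107 + (201*135 - 238) = 2087403145/135107 + (27135 - 238) = 2087403145/135107 + 26897 = 5721376124/135107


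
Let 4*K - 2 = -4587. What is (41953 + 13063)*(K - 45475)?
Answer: -2564914690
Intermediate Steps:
K = -4585/4 (K = ½ + (¼)*(-4587) = ½ - 4587/4 = -4585/4 ≈ -1146.3)
(41953 + 13063)*(K - 45475) = (41953 + 13063)*(-4585/4 - 45475) = 55016*(-186485/4) = -2564914690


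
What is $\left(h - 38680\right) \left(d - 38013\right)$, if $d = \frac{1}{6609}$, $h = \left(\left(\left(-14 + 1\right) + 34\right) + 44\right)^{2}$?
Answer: $\frac{2885352615260}{2203} \approx 1.3097 \cdot 10^{9}$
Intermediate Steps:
$h = 4225$ ($h = \left(\left(-13 + 34\right) + 44\right)^{2} = \left(21 + 44\right)^{2} = 65^{2} = 4225$)
$d = \frac{1}{6609} \approx 0.00015131$
$\left(h - 38680\right) \left(d - 38013\right) = \left(4225 - 38680\right) \left(\frac{1}{6609} - 38013\right) = \left(-34455\right) \left(- \frac{251227916}{6609}\right) = \frac{2885352615260}{2203}$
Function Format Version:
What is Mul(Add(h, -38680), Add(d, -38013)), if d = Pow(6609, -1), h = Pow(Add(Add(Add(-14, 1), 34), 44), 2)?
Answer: Rational(2885352615260, 2203) ≈ 1.3097e+9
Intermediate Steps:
h = 4225 (h = Pow(Add(Add(-13, 34), 44), 2) = Pow(Add(21, 44), 2) = Pow(65, 2) = 4225)
d = Rational(1, 6609) ≈ 0.00015131
Mul(Add(h, -38680), Add(d, -38013)) = Mul(Add(4225, -38680), Add(Rational(1, 6609), -38013)) = Mul(-34455, Rational(-251227916, 6609)) = Rational(2885352615260, 2203)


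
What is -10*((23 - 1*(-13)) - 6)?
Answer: -300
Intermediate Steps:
-10*((23 - 1*(-13)) - 6) = -10*((23 + 13) - 6) = -10*(36 - 6) = -10*30 = -300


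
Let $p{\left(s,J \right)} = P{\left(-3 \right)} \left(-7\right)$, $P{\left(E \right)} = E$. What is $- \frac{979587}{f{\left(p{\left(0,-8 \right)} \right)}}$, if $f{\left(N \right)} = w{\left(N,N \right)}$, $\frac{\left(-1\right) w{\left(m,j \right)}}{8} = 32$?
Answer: $\frac{979587}{256} \approx 3826.5$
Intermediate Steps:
$w{\left(m,j \right)} = -256$ ($w{\left(m,j \right)} = \left(-8\right) 32 = -256$)
$p{\left(s,J \right)} = 21$ ($p{\left(s,J \right)} = \left(-3\right) \left(-7\right) = 21$)
$f{\left(N \right)} = -256$
$- \frac{979587}{f{\left(p{\left(0,-8 \right)} \right)}} = - \frac{979587}{-256} = \left(-979587\right) \left(- \frac{1}{256}\right) = \frac{979587}{256}$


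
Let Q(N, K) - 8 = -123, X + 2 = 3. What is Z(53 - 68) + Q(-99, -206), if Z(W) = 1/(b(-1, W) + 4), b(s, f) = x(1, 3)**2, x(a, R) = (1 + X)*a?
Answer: -919/8 ≈ -114.88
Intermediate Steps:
X = 1 (X = -2 + 3 = 1)
Q(N, K) = -115 (Q(N, K) = 8 - 123 = -115)
x(a, R) = 2*a (x(a, R) = (1 + 1)*a = 2*a)
b(s, f) = 4 (b(s, f) = (2*1)**2 = 2**2 = 4)
Z(W) = 1/8 (Z(W) = 1/(4 + 4) = 1/8)
Z(53 - 68) + Q(-99, -206) = 1/8 - 115 = -919/8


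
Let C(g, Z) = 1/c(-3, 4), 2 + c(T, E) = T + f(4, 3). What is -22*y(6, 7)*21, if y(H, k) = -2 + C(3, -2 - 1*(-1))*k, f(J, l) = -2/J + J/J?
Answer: 4928/3 ≈ 1642.7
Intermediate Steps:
f(J, l) = 1 - 2/J (f(J, l) = -2/J + 1 = 1 - 2/J)
c(T, E) = -3/2 + T (c(T, E) = -2 + (T + (-2 + 4)/4) = -2 + (T + (¼)*2) = -2 + (T + ½) = -2 + (½ + T) = -3/2 + T)
C(g, Z) = -2/9 (C(g, Z) = 1/(-3/2 - 3) = 1/(-9/2) = -2/9)
y(H, k) = -2 - 2*k/9
-22*y(6, 7)*21 = -22*(-2 - 2/9*7)*21 = -22*(-2 - 14/9)*21 = -22*(-32/9)*21 = (704/9)*21 = 4928/3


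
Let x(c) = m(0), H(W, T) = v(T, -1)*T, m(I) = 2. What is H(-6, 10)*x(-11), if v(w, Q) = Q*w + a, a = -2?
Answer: -240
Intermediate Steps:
v(w, Q) = -2 + Q*w (v(w, Q) = Q*w - 2 = -2 + Q*w)
H(W, T) = T*(-2 - T) (H(W, T) = (-2 - T)*T = T*(-2 - T))
x(c) = 2
H(-6, 10)*x(-11) = -1*10*(2 + 10)*2 = -1*10*12*2 = -120*2 = -240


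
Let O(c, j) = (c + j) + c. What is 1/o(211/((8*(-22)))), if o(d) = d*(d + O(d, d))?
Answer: 7744/44521 ≈ 0.17394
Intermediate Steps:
O(c, j) = j + 2*c
o(d) = 4*d**2 (o(d) = d*(d + (d + 2*d)) = d*(d + 3*d) = d*(4*d) = 4*d**2)
1/o(211/((8*(-22)))) = 1/(4*(211/((8*(-22))))**2) = 1/(4*(211/(-176))**2) = 1/(4*(211*(-1/176))**2) = 1/(4*(-211/176)**2) = 1/(4*(44521/30976)) = 1/(44521/7744) = 7744/44521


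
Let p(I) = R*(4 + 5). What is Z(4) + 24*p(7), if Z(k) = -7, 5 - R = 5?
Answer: -7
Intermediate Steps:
R = 0 (R = 5 - 1*5 = 5 - 5 = 0)
p(I) = 0 (p(I) = 0*(4 + 5) = 0*9 = 0)
Z(4) + 24*p(7) = -7 + 24*0 = -7 + 0 = -7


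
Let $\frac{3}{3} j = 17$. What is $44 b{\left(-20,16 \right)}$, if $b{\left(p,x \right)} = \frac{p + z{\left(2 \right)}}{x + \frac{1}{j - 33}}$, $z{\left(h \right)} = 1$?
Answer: $- \frac{13376}{255} \approx -52.455$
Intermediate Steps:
$j = 17$
$b{\left(p,x \right)} = \frac{1 + p}{- \frac{1}{16} + x}$ ($b{\left(p,x \right)} = \frac{p + 1}{x + \frac{1}{17 - 33}} = \frac{1 + p}{x + \frac{1}{-16}} = \frac{1 + p}{x - \frac{1}{16}} = \frac{1 + p}{- \frac{1}{16} + x}$)
$44 b{\left(-20,16 \right)} = 44 \frac{16 \left(1 - 20\right)}{-1 + 16 \cdot 16} = 44 \cdot 16 \frac{1}{-1 + 256} \left(-19\right) = 44 \cdot 16 \cdot \frac{1}{255} \left(-19\right) = 44 \left(- \frac{304}{255}\right) = - \frac{13376}{255}$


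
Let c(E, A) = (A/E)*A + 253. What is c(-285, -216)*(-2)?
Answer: -16966/95 ≈ -178.59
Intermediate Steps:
c(E, A) = 253 + A²/E (c(E, A) = A²/E + 253 = 253 + A²/E)
c(-285, -216)*(-2) = (253 + (-216)²/(-285))*(-2) = (253 + 46656*(-1/285))*(-2) = (253 - 15552/95)*(-2) = (8483/95)*(-2) = -16966/95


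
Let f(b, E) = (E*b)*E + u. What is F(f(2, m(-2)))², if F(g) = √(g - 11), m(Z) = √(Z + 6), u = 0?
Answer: -3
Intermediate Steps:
m(Z) = √(6 + Z)
f(b, E) = b*E² (f(b, E) = (E*b)*E + 0 = b*E² + 0 = b*E²)
F(g) = √(-11 + g)
F(f(2, m(-2)))² = (√(-11 + 2*(√(6 - 2))²))² = (√(-11 + 2*(√4)²))² = (√(-11 + 2*2²))² = (√(-11 + 2*4))² = (√(-11 + 8))² = (√(-3))² = (I*√3)² = -3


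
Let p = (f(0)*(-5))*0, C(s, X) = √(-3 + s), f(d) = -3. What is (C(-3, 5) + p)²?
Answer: -6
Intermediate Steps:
p = 0 (p = -3*(-5)*0 = 15*0 = 0)
(C(-3, 5) + p)² = (√(-3 - 3) + 0)² = (√(-6) + 0)² = (I*√6 + 0)² = (I*√6)² = -6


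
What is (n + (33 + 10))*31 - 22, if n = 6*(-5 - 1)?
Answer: 195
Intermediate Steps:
n = -36 (n = 6*(-6) = -36)
(n + (33 + 10))*31 - 22 = (-36 + (33 + 10))*31 - 22 = (-36 + 43)*31 - 22 = 7*31 - 22 = 217 - 22 = 195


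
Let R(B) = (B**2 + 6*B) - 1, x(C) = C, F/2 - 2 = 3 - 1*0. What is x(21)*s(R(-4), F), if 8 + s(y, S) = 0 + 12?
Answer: 84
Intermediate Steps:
F = 10 (F = 4 + 2*(3 - 1*0) = 4 + 2*(3 + 0) = 4 + 2*3 = 4 + 6 = 10)
R(B) = -1 + B**2 + 6*B
s(y, S) = 4 (s(y, S) = -8 + (0 + 12) = -8 + 12 = 4)
x(21)*s(R(-4), F) = 21*4 = 84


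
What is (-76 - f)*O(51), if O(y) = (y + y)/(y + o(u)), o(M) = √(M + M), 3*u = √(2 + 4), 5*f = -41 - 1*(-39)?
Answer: -15343475868/101477975 - 3932712*√6/101477975 + 154224*6^(¼)/101477975 + 100284156*6^(¾)/101477975 ≈ -147.50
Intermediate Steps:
f = -⅖ (f = (-41 - 1*(-39))/5 = (-41 + 39)/5 = (⅕)*(-2) = -⅖ ≈ -0.40000)
u = √6/3 (u = √(2 + 4)/3 = √6/3 ≈ 0.81650)
o(M) = √2*√M (o(M) = √(2*M) = √2*√M)
O(y) = 2*y/(y + 6^(¾)/3) (O(y) = (y + y)/(y + √2*√(√6/3)) = (2*y)/(y + √2*(2^(¼)*3^(¾)/3)) = (2*y)/(y + 6^(¾)/3) = 2*y/(y + 6^(¾)/3))
(-76 - f)*O(51) = (-76 - 1*(-⅖))*(6*51/(6^(¾) + 3*51)) = (-76 + ⅖)*(6*51/(6^(¾) + 153)) = -2268*51/(5*(153 + 6^(¾))) = -115668/(5*(153 + 6^(¾)))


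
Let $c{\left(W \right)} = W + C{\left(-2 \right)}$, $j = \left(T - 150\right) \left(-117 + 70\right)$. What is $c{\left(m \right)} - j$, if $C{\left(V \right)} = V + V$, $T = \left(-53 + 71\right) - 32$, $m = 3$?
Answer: $-7709$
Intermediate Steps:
$T = -14$ ($T = 18 - 32 = -14$)
$C{\left(V \right)} = 2 V$
$j = 7708$ ($j = \left(-14 - 150\right) \left(-117 + 70\right) = \left(-164\right) \left(-47\right) = 7708$)
$c{\left(W \right)} = -4 + W$ ($c{\left(W \right)} = W + 2 \left(-2\right) = W - 4 = -4 + W$)
$c{\left(m \right)} - j = \left(-4 + 3\right) - 7708 = -1 - 7708 = -7709$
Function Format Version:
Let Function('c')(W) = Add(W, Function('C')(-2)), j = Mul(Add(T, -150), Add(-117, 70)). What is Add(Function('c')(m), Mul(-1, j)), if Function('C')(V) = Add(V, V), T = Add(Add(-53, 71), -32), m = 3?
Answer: -7709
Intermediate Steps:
T = -14 (T = Add(18, -32) = -14)
Function('C')(V) = Mul(2, V)
j = 7708 (j = Mul(Add(-14, -150), Add(-117, 70)) = Mul(-164, -47) = 7708)
Function('c')(W) = Add(-4, W) (Function('c')(W) = Add(W, Mul(2, -2)) = Add(W, -4) = Add(-4, W))
Add(Function('c')(m), Mul(-1, j)) = Add(Add(-4, 3), Mul(-1, 7708)) = Add(-1, -7708) = -7709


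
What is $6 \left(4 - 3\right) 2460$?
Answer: $14760$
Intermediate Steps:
$6 \left(4 - 3\right) 2460 = 6 \cdot 1 \cdot 2460 = 6 \cdot 2460 = 14760$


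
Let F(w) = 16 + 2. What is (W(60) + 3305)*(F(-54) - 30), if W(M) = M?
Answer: -40380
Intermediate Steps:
F(w) = 18
(W(60) + 3305)*(F(-54) - 30) = (60 + 3305)*(18 - 30) = 3365*(-12) = -40380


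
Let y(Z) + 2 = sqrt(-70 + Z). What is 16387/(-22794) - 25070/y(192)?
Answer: -572412413/1344846 - 12535*sqrt(122)/59 ≈ -2772.3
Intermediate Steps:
y(Z) = -2 + sqrt(-70 + Z)
16387/(-22794) - 25070/y(192) = 16387/(-22794) - 25070/(-2 + sqrt(-70 + 192)) = 16387*(-1/22794) - 25070/(-2 + sqrt(122)) = -16387/22794 - 25070/(-2 + sqrt(122))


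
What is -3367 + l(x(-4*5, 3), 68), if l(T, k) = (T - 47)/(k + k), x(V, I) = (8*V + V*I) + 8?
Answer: -458171/136 ≈ -3368.9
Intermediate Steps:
x(V, I) = 8 + 8*V + I*V (x(V, I) = (8*V + I*V) + 8 = 8 + 8*V + I*V)
l(T, k) = (-47 + T)/(2*k) (l(T, k) = (-47 + T)/((2*k)) = (-47 + T)*(1/(2*k)) = (-47 + T)/(2*k))
-3367 + l(x(-4*5, 3), 68) = -3367 + (1/2)*(-47 + (8 + 8*(-4*5) + 3*(-4*5)))/68 = -3367 + (1/2)*(1/68)*(-47 + (8 + 8*(-20) + 3*(-20))) = -3367 + (1/2)*(1/68)*(-47 + (8 - 160 - 60)) = -3367 + (1/2)*(1/68)*(-47 - 212) = -3367 + (1/2)*(1/68)*(-259) = -3367 - 259/136 = -458171/136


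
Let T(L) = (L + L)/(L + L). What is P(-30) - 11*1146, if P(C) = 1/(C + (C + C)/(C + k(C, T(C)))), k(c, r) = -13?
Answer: -15505423/1230 ≈ -12606.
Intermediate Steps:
T(L) = 1 (T(L) = (2*L)/((2*L)) = (2*L)*(1/(2*L)) = 1)
P(C) = 1/(C + 2*C/(-13 + C)) (P(C) = 1/(C + (C + C)/(C - 13)) = 1/(C + (2*C)/(-13 + C)) = 1/(C + 2*C/(-13 + C)))
P(-30) - 11*1146 = (-13 - 30)/((-30)*(-11 - 30)) - 11*1146 = -1/30*(-43)/(-41) - 12606 = -1/30*(-1/41)*(-43) - 12606 = -43/1230 - 12606 = -15505423/1230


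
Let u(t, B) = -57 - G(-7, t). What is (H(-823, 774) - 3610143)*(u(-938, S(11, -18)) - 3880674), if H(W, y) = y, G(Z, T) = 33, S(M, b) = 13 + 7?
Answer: 14007109277916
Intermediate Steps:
S(M, b) = 20
u(t, B) = -90 (u(t, B) = -57 - 1*33 = -57 - 33 = -90)
(H(-823, 774) - 3610143)*(u(-938, S(11, -18)) - 3880674) = (774 - 3610143)*(-90 - 3880674) = -3609369*(-3880764) = 14007109277916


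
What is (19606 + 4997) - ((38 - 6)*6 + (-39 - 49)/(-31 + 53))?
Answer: 24415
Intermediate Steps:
(19606 + 4997) - ((38 - 6)*6 + (-39 - 49)/(-31 + 53)) = 24603 - (32*6 - 88/22) = 24603 - (192 - 88*1/22) = 24603 - (192 - 4) = 24603 - 1*188 = 24603 - 188 = 24415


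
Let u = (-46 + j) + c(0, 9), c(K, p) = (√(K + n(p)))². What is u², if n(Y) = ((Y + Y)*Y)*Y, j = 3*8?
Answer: 2062096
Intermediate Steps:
j = 24
n(Y) = 2*Y³ (n(Y) = ((2*Y)*Y)*Y = (2*Y²)*Y = 2*Y³)
c(K, p) = K + 2*p³ (c(K, p) = (√(K + 2*p³))² = K + 2*p³)
u = 1436 (u = (-46 + 24) + (0 + 2*9³) = -22 + (0 + 2*729) = -22 + (0 + 1458) = -22 + 1458 = 1436)
u² = 1436² = 2062096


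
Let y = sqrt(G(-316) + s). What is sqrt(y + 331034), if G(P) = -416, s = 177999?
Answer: sqrt(331034 + sqrt(177583)) ≈ 575.72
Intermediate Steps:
y = sqrt(177583) (y = sqrt(-416 + 177999) = sqrt(177583) ≈ 421.41)
sqrt(y + 331034) = sqrt(sqrt(177583) + 331034) = sqrt(331034 + sqrt(177583))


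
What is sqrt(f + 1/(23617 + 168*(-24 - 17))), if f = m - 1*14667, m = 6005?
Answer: 3*I*sqrt(269349162357)/16729 ≈ 93.07*I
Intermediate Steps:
f = -8662 (f = 6005 - 1*14667 = 6005 - 14667 = -8662)
sqrt(f + 1/(23617 + 168*(-24 - 17))) = sqrt(-8662 + 1/(23617 + 168*(-24 - 17))) = sqrt(-8662 + 1/(23617 + 168*(-41))) = sqrt(-8662 + 1/(23617 - 6888)) = sqrt(-8662 + 1/16729) = sqrt(-144906597/16729) = 3*I*sqrt(269349162357)/16729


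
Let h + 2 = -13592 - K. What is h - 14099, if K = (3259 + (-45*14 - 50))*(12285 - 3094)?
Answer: -23731282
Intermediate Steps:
K = 23703589 (K = (3259 + (-630 - 50))*9191 = (3259 - 680)*9191 = 2579*9191 = 23703589)
h = -23717183 (h = -2 + (-13592 - 1*23703589) = -2 + (-13592 - 23703589) = -2 - 23717181 = -23717183)
h - 14099 = -23717183 - 14099 = -23731282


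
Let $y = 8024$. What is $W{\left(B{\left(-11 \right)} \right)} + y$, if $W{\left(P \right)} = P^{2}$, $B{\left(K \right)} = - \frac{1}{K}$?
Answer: $\frac{970905}{121} \approx 8024.0$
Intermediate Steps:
$W{\left(B{\left(-11 \right)} \right)} + y = \left(- \frac{1}{-11}\right)^{2} + 8024 = \left(\left(-1\right) \left(- \frac{1}{11}\right)\right)^{2} + 8024 = \left(\frac{1}{11}\right)^{2} + 8024 = \frac{1}{121} + 8024 = \frac{970905}{121}$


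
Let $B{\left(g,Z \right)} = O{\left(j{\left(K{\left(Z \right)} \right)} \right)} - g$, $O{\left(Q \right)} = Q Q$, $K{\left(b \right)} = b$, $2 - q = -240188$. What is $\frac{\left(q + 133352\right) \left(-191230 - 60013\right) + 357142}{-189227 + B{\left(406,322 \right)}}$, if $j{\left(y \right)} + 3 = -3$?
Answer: $\frac{93849455564}{189597} \approx 4.9499 \cdot 10^{5}$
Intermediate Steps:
$q = 240190$ ($q = 2 - -240188 = 2 + 240188 = 240190$)
$j{\left(y \right)} = -6$ ($j{\left(y \right)} = -3 - 3 = -6$)
$O{\left(Q \right)} = Q^{2}$
$B{\left(g,Z \right)} = 36 - g$ ($B{\left(g,Z \right)} = \left(-6\right)^{2} - g = 36 - g$)
$\frac{\left(q + 133352\right) \left(-191230 - 60013\right) + 357142}{-189227 + B{\left(406,322 \right)}} = \frac{\left(240190 + 133352\right) \left(-191230 - 60013\right) + 357142}{-189227 + \left(36 - 406\right)} = \frac{373542 \left(-251243\right) + 357142}{-189227 + \left(36 - 406\right)} = \frac{-93849812706 + 357142}{-189227 - 370} = - \frac{93849455564}{-189597} = \left(-93849455564\right) \left(- \frac{1}{189597}\right) = \frac{93849455564}{189597}$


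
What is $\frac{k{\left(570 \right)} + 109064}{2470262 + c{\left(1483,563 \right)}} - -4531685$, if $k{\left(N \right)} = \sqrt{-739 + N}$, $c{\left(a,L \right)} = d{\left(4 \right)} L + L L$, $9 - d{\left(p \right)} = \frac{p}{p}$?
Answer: $\frac{12651263732539}{2791735} + \frac{13 i}{2791735} \approx 4.5317 \cdot 10^{6} + 4.6566 \cdot 10^{-6} i$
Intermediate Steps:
$d{\left(p \right)} = 8$ ($d{\left(p \right)} = 9 - \frac{p}{p} = 9 - 1 = 8$)
$c{\left(a,L \right)} = L^{2} + 8 L$ ($c{\left(a,L \right)} = 8 L + L L = 8 L + L^{2} = L^{2} + 8 L$)
$\frac{k{\left(570 \right)} + 109064}{2470262 + c{\left(1483,563 \right)}} - -4531685 = \frac{\sqrt{-739 + 570} + 109064}{2470262 + 563 \left(8 + 563\right)} - -4531685 = \frac{\sqrt{-169} + 109064}{2470262 + 563 \cdot 571} + 4531685 = \frac{13 i + 109064}{2470262 + 321473} + 4531685 = \frac{109064 + 13 i}{2791735} + 4531685 = \left(109064 + 13 i\right) \frac{1}{2791735} + 4531685 = \left(\frac{109064}{2791735} + \frac{13 i}{2791735}\right) + 4531685 = \frac{12651263732539}{2791735} + \frac{13 i}{2791735}$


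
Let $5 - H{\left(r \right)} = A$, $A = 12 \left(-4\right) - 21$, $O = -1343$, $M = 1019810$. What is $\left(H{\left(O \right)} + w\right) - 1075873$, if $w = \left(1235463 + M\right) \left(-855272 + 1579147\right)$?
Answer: $1632534667076$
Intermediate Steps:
$w = 1632535742875$ ($w = \left(1235463 + 1019810\right) \left(-855272 + 1579147\right) = 2255273 \cdot 723875 = 1632535742875$)
$A = -69$ ($A = -48 - 21 = -69$)
$H{\left(r \right)} = 74$ ($H{\left(r \right)} = 5 - -69 = 5 + 69 = 74$)
$\left(H{\left(O \right)} + w\right) - 1075873 = \left(74 + 1632535742875\right) - 1075873 = 1632535742949 - 1075873 = 1632534667076$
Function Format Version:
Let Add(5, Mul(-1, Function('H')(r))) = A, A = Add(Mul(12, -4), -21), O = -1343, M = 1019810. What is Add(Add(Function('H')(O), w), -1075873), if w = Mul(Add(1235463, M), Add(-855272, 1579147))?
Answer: 1632534667076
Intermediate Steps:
w = 1632535742875 (w = Mul(Add(1235463, 1019810), Add(-855272, 1579147)) = Mul(2255273, 723875) = 1632535742875)
A = -69 (A = Add(-48, -21) = -69)
Function('H')(r) = 74 (Function('H')(r) = Add(5, Mul(-1, -69)) = Add(5, 69) = 74)
Add(Add(Function('H')(O), w), -1075873) = Add(Add(74, 1632535742875), -1075873) = Add(1632535742949, -1075873) = 1632534667076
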